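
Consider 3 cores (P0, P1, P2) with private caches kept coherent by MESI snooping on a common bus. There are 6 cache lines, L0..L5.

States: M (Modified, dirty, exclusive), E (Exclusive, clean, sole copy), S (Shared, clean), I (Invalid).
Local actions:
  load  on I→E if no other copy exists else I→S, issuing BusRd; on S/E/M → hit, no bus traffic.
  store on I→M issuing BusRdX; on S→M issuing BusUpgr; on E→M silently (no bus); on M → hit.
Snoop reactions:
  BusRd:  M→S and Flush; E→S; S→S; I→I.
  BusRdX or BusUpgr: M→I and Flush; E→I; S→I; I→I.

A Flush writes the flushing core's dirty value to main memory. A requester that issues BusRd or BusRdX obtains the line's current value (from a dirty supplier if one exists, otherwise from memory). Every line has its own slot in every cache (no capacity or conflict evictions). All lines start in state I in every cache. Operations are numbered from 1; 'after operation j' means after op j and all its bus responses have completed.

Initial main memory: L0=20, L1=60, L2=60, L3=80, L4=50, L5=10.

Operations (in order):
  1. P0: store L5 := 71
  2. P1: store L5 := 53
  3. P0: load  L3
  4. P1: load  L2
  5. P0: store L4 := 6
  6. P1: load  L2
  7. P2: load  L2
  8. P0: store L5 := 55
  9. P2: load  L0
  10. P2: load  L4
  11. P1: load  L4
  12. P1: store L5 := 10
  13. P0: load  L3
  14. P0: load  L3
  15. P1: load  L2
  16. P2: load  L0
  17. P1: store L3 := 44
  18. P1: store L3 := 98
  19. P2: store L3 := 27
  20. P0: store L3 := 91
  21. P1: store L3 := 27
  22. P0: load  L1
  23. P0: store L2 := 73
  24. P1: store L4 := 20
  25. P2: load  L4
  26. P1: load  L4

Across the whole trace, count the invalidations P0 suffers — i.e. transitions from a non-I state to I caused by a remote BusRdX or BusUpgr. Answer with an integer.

[1] P0: store L5 := 71 | P0:M(71), P1:I, P2:I | bus: BusRdX
[2] P1: store L5 := 53 | P0:I, P1:M(53), P2:I | bus: BusRdX,Flush
[3] P0: load  L3 | P0:E(80), P1:I, P2:I | bus: BusRd
[4] P1: load  L2 | P0:I, P1:E(60), P2:I | bus: BusRd
[5] P0: store L4 := 6 | P0:M(6), P1:I, P2:I | bus: BusRdX
[6] P1: load  L2 | P0:I, P1:E(60), P2:I | bus: none
[7] P2: load  L2 | P0:I, P1:S(60), P2:S(60) | bus: BusRd
[8] P0: store L5 := 55 | P0:M(55), P1:I, P2:I | bus: BusRdX,Flush
[9] P2: load  L0 | P0:I, P1:I, P2:E(20) | bus: BusRd
[10] P2: load  L4 | P0:S(6), P1:I, P2:S(6) | bus: BusRd,Flush
[11] P1: load  L4 | P0:S(6), P1:S(6), P2:S(6) | bus: BusRd
[12] P1: store L5 := 10 | P0:I, P1:M(10), P2:I | bus: BusRdX,Flush
[13] P0: load  L3 | P0:E(80), P1:I, P2:I | bus: none
[14] P0: load  L3 | P0:E(80), P1:I, P2:I | bus: none
[15] P1: load  L2 | P0:I, P1:S(60), P2:S(60) | bus: none
[16] P2: load  L0 | P0:I, P1:I, P2:E(20) | bus: none
[17] P1: store L3 := 44 | P0:I, P1:M(44), P2:I | bus: BusRdX
[18] P1: store L3 := 98 | P0:I, P1:M(98), P2:I | bus: none
[19] P2: store L3 := 27 | P0:I, P1:I, P2:M(27) | bus: BusRdX,Flush
[20] P0: store L3 := 91 | P0:M(91), P1:I, P2:I | bus: BusRdX,Flush
[21] P1: store L3 := 27 | P0:I, P1:M(27), P2:I | bus: BusRdX,Flush
[22] P0: load  L1 | P0:E(60), P1:I, P2:I | bus: BusRd
[23] P0: store L2 := 73 | P0:M(73), P1:I, P2:I | bus: BusRdX
[24] P1: store L4 := 20 | P0:I, P1:M(20), P2:I | bus: BusUpgr
[25] P2: load  L4 | P0:I, P1:S(20), P2:S(20) | bus: BusRd,Flush
[26] P1: load  L4 | P0:I, P1:S(20), P2:S(20) | bus: none

invalidations = 5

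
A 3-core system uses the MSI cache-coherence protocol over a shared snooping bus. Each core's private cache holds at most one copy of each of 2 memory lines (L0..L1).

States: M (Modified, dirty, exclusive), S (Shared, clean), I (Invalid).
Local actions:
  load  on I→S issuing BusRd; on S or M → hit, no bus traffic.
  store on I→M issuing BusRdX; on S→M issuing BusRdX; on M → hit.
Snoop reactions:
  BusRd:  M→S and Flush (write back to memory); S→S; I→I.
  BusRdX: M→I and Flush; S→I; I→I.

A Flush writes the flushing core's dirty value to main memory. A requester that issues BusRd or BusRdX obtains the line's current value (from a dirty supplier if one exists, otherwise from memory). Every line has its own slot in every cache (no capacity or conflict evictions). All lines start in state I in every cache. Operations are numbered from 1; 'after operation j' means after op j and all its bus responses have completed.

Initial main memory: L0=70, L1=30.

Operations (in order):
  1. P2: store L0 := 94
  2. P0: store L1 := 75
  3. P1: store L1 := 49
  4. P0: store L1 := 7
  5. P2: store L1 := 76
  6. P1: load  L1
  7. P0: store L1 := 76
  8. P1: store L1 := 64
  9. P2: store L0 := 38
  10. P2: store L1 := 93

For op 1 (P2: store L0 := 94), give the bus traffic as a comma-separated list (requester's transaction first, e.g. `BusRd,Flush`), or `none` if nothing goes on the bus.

bus = BusRdX

  op1 P2: store L0 := 94 → I/I/M on L0; bus BusRdX; mem=70
  op2 P0: store L1 := 75 → M/I/I on L1; bus BusRdX; mem=30
  op3 P1: store L1 := 49 → I/M/I on L1; bus BusRdX Flush; mem=75
  op4 P0: store L1 := 7 → M/I/I on L1; bus BusRdX Flush; mem=49
  op5 P2: store L1 := 76 → I/I/M on L1; bus BusRdX Flush; mem=7
  op6 P1: load  L1 → I/S/S on L1; bus BusRd Flush; mem=76
  op7 P0: store L1 := 76 → M/I/I on L1; bus BusRdX; mem=76
  op8 P1: store L1 := 64 → I/M/I on L1; bus BusRdX Flush; mem=76
  op9 P2: store L0 := 38 → I/I/M on L0; bus (none); mem=70
  op10 P2: store L1 := 93 → I/I/M on L1; bus BusRdX Flush; mem=64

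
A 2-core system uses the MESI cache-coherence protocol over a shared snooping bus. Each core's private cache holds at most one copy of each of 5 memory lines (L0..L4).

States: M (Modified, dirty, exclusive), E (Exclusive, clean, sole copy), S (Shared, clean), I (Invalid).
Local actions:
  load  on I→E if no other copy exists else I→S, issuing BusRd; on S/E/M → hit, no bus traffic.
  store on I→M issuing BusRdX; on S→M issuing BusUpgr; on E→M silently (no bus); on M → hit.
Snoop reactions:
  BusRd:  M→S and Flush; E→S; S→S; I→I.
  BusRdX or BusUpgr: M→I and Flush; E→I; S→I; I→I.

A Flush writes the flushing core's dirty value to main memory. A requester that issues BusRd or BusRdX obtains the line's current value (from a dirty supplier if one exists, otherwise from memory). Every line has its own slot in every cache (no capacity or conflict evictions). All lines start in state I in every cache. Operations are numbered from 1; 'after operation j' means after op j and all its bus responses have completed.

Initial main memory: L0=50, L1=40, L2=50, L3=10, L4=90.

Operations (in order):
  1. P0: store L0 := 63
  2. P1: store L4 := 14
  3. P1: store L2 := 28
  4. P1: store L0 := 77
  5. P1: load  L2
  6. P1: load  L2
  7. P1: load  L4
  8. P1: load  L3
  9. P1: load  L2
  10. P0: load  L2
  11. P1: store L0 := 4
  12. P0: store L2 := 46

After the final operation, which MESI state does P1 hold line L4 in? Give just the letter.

state = M

1. P0: store L0 := 63  bus=[BusRdX]  L0: P0=M P1=I  mem[L0]=50
2. P1: store L4 := 14  bus=[BusRdX]  L4: P0=I P1=M  mem[L4]=90
3. P1: store L2 := 28  bus=[BusRdX]  L2: P0=I P1=M  mem[L2]=50
4. P1: store L0 := 77  bus=[BusRdX,Flush]  L0: P0=I P1=M  mem[L0]=63
5. P1: load  L2  bus=[-]  L2: P0=I P1=M  mem[L2]=50
6. P1: load  L2  bus=[-]  L2: P0=I P1=M  mem[L2]=50
7. P1: load  L4  bus=[-]  L4: P0=I P1=M  mem[L4]=90
8. P1: load  L3  bus=[BusRd]  L3: P0=I P1=E  mem[L3]=10
9. P1: load  L2  bus=[-]  L2: P0=I P1=M  mem[L2]=50
10. P0: load  L2  bus=[BusRd,Flush]  L2: P0=S P1=S  mem[L2]=28
11. P1: store L0 := 4  bus=[-]  L0: P0=I P1=M  mem[L0]=63
12. P0: store L2 := 46  bus=[BusUpgr]  L2: P0=M P1=I  mem[L2]=28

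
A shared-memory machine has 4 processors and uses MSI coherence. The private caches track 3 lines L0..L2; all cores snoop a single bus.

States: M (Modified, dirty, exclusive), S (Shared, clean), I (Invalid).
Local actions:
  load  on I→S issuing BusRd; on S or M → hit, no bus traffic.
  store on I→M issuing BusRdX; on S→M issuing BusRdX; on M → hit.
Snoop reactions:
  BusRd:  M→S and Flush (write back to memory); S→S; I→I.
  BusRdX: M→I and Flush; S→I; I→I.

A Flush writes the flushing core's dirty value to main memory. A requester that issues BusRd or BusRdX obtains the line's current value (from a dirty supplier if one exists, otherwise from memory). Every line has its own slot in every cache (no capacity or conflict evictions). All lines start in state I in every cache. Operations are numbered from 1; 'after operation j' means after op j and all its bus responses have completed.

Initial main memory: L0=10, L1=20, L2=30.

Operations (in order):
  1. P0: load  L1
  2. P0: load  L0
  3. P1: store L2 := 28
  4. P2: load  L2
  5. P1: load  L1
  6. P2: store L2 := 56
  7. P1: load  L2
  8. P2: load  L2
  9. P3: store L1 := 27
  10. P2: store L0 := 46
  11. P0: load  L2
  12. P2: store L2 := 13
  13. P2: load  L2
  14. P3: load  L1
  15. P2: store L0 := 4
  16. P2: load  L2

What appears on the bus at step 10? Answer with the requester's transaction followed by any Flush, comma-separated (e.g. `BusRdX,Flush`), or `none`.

1. P0: load  L1  bus=[BusRd]  L1: P0=S P1=I P2=I P3=I  mem[L1]=20
2. P0: load  L0  bus=[BusRd]  L0: P0=S P1=I P2=I P3=I  mem[L0]=10
3. P1: store L2 := 28  bus=[BusRdX]  L2: P0=I P1=M P2=I P3=I  mem[L2]=30
4. P2: load  L2  bus=[BusRd,Flush]  L2: P0=I P1=S P2=S P3=I  mem[L2]=28
5. P1: load  L1  bus=[BusRd]  L1: P0=S P1=S P2=I P3=I  mem[L1]=20
6. P2: store L2 := 56  bus=[BusRdX]  L2: P0=I P1=I P2=M P3=I  mem[L2]=28
7. P1: load  L2  bus=[BusRd,Flush]  L2: P0=I P1=S P2=S P3=I  mem[L2]=56
8. P2: load  L2  bus=[-]  L2: P0=I P1=S P2=S P3=I  mem[L2]=56
9. P3: store L1 := 27  bus=[BusRdX]  L1: P0=I P1=I P2=I P3=M  mem[L1]=20
10. P2: store L0 := 46  bus=[BusRdX]  L0: P0=I P1=I P2=M P3=I  mem[L0]=10
11. P0: load  L2  bus=[BusRd]  L2: P0=S P1=S P2=S P3=I  mem[L2]=56
12. P2: store L2 := 13  bus=[BusRdX]  L2: P0=I P1=I P2=M P3=I  mem[L2]=56
13. P2: load  L2  bus=[-]  L2: P0=I P1=I P2=M P3=I  mem[L2]=56
14. P3: load  L1  bus=[-]  L1: P0=I P1=I P2=I P3=M  mem[L1]=20
15. P2: store L0 := 4  bus=[-]  L0: P0=I P1=I P2=M P3=I  mem[L0]=10
16. P2: load  L2  bus=[-]  L2: P0=I P1=I P2=M P3=I  mem[L2]=56

bus = BusRdX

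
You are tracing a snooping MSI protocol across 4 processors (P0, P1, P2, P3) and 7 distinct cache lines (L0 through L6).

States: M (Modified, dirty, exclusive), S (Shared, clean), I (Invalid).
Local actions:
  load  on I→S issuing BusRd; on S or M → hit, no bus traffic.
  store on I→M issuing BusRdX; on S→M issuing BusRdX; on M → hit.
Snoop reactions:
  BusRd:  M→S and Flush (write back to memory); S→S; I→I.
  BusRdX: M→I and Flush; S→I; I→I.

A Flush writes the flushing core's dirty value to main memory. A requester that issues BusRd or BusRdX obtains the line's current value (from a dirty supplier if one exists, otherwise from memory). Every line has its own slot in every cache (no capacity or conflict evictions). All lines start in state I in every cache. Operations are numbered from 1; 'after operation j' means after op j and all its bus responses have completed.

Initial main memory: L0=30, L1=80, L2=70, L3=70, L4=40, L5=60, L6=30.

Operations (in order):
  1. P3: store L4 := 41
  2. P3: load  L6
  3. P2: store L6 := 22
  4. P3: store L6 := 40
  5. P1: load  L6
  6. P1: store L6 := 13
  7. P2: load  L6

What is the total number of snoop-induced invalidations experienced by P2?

step 1: P3: store L4 := 41  ⟶  IIIM  (L4)  txn=BusRdX  M[L4]=40
step 2: P3: load  L6  ⟶  IIIS  (L6)  txn=BusRd  M[L6]=30
step 3: P2: store L6 := 22  ⟶  IIMI  (L6)  txn=BusRdX  M[L6]=30
step 4: P3: store L6 := 40  ⟶  IIIM  (L6)  txn=BusRdX+Flush  M[L6]=22
step 5: P1: load  L6  ⟶  ISIS  (L6)  txn=BusRd+Flush  M[L6]=40
step 6: P1: store L6 := 13  ⟶  IMII  (L6)  txn=BusRdX  M[L6]=40
step 7: P2: load  L6  ⟶  ISSI  (L6)  txn=BusRd+Flush  M[L6]=13

invalidations = 1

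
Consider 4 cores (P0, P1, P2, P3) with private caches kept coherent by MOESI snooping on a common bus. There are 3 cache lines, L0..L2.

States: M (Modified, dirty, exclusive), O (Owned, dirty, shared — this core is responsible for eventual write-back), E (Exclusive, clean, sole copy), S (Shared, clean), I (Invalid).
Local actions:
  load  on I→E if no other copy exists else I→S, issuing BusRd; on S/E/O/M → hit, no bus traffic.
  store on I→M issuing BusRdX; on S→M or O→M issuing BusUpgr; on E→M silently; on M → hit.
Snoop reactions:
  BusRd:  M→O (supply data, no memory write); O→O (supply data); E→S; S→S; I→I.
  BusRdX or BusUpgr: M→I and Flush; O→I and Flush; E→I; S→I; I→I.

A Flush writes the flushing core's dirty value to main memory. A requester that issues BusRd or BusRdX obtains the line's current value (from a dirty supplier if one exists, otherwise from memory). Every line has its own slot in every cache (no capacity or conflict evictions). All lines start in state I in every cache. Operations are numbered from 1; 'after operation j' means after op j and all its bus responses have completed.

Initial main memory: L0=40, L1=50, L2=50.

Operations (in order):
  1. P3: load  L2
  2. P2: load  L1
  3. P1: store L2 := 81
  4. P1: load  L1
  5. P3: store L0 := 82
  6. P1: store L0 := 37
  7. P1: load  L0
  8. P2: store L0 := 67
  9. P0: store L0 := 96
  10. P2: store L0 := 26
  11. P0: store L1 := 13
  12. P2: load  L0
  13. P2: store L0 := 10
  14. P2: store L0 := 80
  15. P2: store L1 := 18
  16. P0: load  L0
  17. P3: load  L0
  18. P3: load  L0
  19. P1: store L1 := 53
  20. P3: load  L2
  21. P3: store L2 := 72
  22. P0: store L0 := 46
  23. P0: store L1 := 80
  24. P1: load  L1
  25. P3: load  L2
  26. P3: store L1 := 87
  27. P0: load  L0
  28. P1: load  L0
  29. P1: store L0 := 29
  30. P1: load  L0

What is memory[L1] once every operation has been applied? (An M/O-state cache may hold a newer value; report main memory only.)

1. P3: load  L2  bus=[BusRd]  L2: P0=I P1=I P2=I P3=E  mem[L2]=50
2. P2: load  L1  bus=[BusRd]  L1: P0=I P1=I P2=E P3=I  mem[L1]=50
3. P1: store L2 := 81  bus=[BusRdX]  L2: P0=I P1=M P2=I P3=I  mem[L2]=50
4. P1: load  L1  bus=[BusRd]  L1: P0=I P1=S P2=S P3=I  mem[L1]=50
5. P3: store L0 := 82  bus=[BusRdX]  L0: P0=I P1=I P2=I P3=M  mem[L0]=40
6. P1: store L0 := 37  bus=[BusRdX,Flush]  L0: P0=I P1=M P2=I P3=I  mem[L0]=82
7. P1: load  L0  bus=[-]  L0: P0=I P1=M P2=I P3=I  mem[L0]=82
8. P2: store L0 := 67  bus=[BusRdX,Flush]  L0: P0=I P1=I P2=M P3=I  mem[L0]=37
9. P0: store L0 := 96  bus=[BusRdX,Flush]  L0: P0=M P1=I P2=I P3=I  mem[L0]=67
10. P2: store L0 := 26  bus=[BusRdX,Flush]  L0: P0=I P1=I P2=M P3=I  mem[L0]=96
11. P0: store L1 := 13  bus=[BusRdX]  L1: P0=M P1=I P2=I P3=I  mem[L1]=50
12. P2: load  L0  bus=[-]  L0: P0=I P1=I P2=M P3=I  mem[L0]=96
13. P2: store L0 := 10  bus=[-]  L0: P0=I P1=I P2=M P3=I  mem[L0]=96
14. P2: store L0 := 80  bus=[-]  L0: P0=I P1=I P2=M P3=I  mem[L0]=96
15. P2: store L1 := 18  bus=[BusRdX,Flush]  L1: P0=I P1=I P2=M P3=I  mem[L1]=13
16. P0: load  L0  bus=[BusRd]  L0: P0=S P1=I P2=O P3=I  mem[L0]=96
17. P3: load  L0  bus=[BusRd]  L0: P0=S P1=I P2=O P3=S  mem[L0]=96
18. P3: load  L0  bus=[-]  L0: P0=S P1=I P2=O P3=S  mem[L0]=96
19. P1: store L1 := 53  bus=[BusRdX,Flush]  L1: P0=I P1=M P2=I P3=I  mem[L1]=18
20. P3: load  L2  bus=[BusRd]  L2: P0=I P1=O P2=I P3=S  mem[L2]=50
21. P3: store L2 := 72  bus=[BusUpgr,Flush]  L2: P0=I P1=I P2=I P3=M  mem[L2]=81
22. P0: store L0 := 46  bus=[BusUpgr,Flush]  L0: P0=M P1=I P2=I P3=I  mem[L0]=80
23. P0: store L1 := 80  bus=[BusRdX,Flush]  L1: P0=M P1=I P2=I P3=I  mem[L1]=53
24. P1: load  L1  bus=[BusRd]  L1: P0=O P1=S P2=I P3=I  mem[L1]=53
25. P3: load  L2  bus=[-]  L2: P0=I P1=I P2=I P3=M  mem[L2]=81
26. P3: store L1 := 87  bus=[BusRdX,Flush]  L1: P0=I P1=I P2=I P3=M  mem[L1]=80
27. P0: load  L0  bus=[-]  L0: P0=M P1=I P2=I P3=I  mem[L0]=80
28. P1: load  L0  bus=[BusRd]  L0: P0=O P1=S P2=I P3=I  mem[L0]=80
29. P1: store L0 := 29  bus=[BusUpgr,Flush]  L0: P0=I P1=M P2=I P3=I  mem[L0]=46
30. P1: load  L0  bus=[-]  L0: P0=I P1=M P2=I P3=I  mem[L0]=46

memory[L1] = 80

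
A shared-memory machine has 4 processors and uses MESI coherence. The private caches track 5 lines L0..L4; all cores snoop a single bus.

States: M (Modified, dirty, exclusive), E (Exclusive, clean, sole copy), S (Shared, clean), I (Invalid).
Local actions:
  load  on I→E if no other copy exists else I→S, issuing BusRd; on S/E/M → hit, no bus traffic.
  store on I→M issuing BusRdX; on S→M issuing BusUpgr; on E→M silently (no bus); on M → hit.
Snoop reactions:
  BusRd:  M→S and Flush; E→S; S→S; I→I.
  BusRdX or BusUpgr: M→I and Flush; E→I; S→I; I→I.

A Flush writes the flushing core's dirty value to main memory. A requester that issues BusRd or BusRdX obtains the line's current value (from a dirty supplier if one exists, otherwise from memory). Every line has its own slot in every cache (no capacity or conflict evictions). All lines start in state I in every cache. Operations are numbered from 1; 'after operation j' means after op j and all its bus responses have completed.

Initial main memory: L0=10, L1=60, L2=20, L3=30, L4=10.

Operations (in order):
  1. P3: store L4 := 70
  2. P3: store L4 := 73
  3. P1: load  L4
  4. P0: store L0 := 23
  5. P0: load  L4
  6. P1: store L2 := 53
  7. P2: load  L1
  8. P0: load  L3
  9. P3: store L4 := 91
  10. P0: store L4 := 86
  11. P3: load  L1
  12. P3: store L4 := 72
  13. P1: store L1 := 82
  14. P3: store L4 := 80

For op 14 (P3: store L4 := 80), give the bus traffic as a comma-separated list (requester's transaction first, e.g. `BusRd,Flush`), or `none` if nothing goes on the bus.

step 1: P3: store L4 := 70  ⟶  IIIM  (L4)  txn=BusRdX  M[L4]=10
step 2: P3: store L4 := 73  ⟶  IIIM  (L4)  txn=∅  M[L4]=10
step 3: P1: load  L4  ⟶  ISIS  (L4)  txn=BusRd+Flush  M[L4]=73
step 4: P0: store L0 := 23  ⟶  MIII  (L0)  txn=BusRdX  M[L0]=10
step 5: P0: load  L4  ⟶  SSIS  (L4)  txn=BusRd  M[L4]=73
step 6: P1: store L2 := 53  ⟶  IMII  (L2)  txn=BusRdX  M[L2]=20
step 7: P2: load  L1  ⟶  IIEI  (L1)  txn=BusRd  M[L1]=60
step 8: P0: load  L3  ⟶  EIII  (L3)  txn=BusRd  M[L3]=30
step 9: P3: store L4 := 91  ⟶  IIIM  (L4)  txn=BusUpgr  M[L4]=73
step 10: P0: store L4 := 86  ⟶  MIII  (L4)  txn=BusRdX+Flush  M[L4]=91
step 11: P3: load  L1  ⟶  IISS  (L1)  txn=BusRd  M[L1]=60
step 12: P3: store L4 := 72  ⟶  IIIM  (L4)  txn=BusRdX+Flush  M[L4]=86
step 13: P1: store L1 := 82  ⟶  IMII  (L1)  txn=BusRdX  M[L1]=60
step 14: P3: store L4 := 80  ⟶  IIIM  (L4)  txn=∅  M[L4]=86

bus = none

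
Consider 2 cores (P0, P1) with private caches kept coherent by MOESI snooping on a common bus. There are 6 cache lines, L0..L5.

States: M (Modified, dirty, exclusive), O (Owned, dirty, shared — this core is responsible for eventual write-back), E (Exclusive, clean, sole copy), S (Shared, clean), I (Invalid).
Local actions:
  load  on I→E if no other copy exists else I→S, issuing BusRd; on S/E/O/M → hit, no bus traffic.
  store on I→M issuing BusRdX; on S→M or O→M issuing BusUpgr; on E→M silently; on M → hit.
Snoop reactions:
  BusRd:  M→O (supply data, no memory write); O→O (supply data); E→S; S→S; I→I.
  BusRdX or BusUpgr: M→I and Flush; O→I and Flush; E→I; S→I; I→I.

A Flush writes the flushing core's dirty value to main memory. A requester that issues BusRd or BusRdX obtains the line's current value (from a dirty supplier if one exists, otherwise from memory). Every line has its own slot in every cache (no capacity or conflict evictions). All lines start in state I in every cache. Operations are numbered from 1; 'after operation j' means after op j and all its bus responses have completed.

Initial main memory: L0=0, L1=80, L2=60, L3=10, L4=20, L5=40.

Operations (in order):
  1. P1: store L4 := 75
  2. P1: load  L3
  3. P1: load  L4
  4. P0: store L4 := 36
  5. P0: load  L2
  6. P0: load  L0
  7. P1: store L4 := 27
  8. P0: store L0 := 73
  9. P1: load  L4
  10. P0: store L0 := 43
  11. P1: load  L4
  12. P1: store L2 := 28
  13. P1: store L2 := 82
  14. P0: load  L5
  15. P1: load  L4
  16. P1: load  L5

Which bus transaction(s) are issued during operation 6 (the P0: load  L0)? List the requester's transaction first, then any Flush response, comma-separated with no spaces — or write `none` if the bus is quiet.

bus = BusRd

[1] P1: store L4 := 75 | P0:I, P1:M(75) | bus: BusRdX
[2] P1: load  L3 | P0:I, P1:E(10) | bus: BusRd
[3] P1: load  L4 | P0:I, P1:M(75) | bus: none
[4] P0: store L4 := 36 | P0:M(36), P1:I | bus: BusRdX,Flush
[5] P0: load  L2 | P0:E(60), P1:I | bus: BusRd
[6] P0: load  L0 | P0:E(0), P1:I | bus: BusRd
[7] P1: store L4 := 27 | P0:I, P1:M(27) | bus: BusRdX,Flush
[8] P0: store L0 := 73 | P0:M(73), P1:I | bus: none
[9] P1: load  L4 | P0:I, P1:M(27) | bus: none
[10] P0: store L0 := 43 | P0:M(43), P1:I | bus: none
[11] P1: load  L4 | P0:I, P1:M(27) | bus: none
[12] P1: store L2 := 28 | P0:I, P1:M(28) | bus: BusRdX
[13] P1: store L2 := 82 | P0:I, P1:M(82) | bus: none
[14] P0: load  L5 | P0:E(40), P1:I | bus: BusRd
[15] P1: load  L4 | P0:I, P1:M(27) | bus: none
[16] P1: load  L5 | P0:S(40), P1:S(40) | bus: BusRd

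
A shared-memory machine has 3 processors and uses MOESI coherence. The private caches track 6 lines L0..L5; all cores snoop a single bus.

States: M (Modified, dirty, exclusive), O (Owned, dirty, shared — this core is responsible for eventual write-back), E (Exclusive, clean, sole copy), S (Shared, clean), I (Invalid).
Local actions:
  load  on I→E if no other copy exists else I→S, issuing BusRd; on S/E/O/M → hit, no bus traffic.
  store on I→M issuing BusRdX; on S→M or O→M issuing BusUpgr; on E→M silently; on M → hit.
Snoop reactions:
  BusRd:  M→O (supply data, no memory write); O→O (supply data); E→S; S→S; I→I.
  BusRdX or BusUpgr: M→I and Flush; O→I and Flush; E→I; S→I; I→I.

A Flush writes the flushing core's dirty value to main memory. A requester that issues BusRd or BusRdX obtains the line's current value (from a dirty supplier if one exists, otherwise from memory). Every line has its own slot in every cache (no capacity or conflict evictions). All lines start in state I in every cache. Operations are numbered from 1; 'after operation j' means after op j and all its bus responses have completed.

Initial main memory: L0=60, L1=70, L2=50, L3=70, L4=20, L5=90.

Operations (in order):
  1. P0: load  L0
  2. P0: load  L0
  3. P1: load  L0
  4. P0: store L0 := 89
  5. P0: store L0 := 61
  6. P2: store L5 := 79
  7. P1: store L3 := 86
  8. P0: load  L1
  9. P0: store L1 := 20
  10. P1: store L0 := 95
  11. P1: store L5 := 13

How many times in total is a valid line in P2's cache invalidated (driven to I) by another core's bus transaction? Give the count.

invalidations = 1

1. P0: load  L0  bus=[BusRd]  L0: P0=E P1=I P2=I  mem[L0]=60
2. P0: load  L0  bus=[-]  L0: P0=E P1=I P2=I  mem[L0]=60
3. P1: load  L0  bus=[BusRd]  L0: P0=S P1=S P2=I  mem[L0]=60
4. P0: store L0 := 89  bus=[BusUpgr]  L0: P0=M P1=I P2=I  mem[L0]=60
5. P0: store L0 := 61  bus=[-]  L0: P0=M P1=I P2=I  mem[L0]=60
6. P2: store L5 := 79  bus=[BusRdX]  L5: P0=I P1=I P2=M  mem[L5]=90
7. P1: store L3 := 86  bus=[BusRdX]  L3: P0=I P1=M P2=I  mem[L3]=70
8. P0: load  L1  bus=[BusRd]  L1: P0=E P1=I P2=I  mem[L1]=70
9. P0: store L1 := 20  bus=[-]  L1: P0=M P1=I P2=I  mem[L1]=70
10. P1: store L0 := 95  bus=[BusRdX,Flush]  L0: P0=I P1=M P2=I  mem[L0]=61
11. P1: store L5 := 13  bus=[BusRdX,Flush]  L5: P0=I P1=M P2=I  mem[L5]=79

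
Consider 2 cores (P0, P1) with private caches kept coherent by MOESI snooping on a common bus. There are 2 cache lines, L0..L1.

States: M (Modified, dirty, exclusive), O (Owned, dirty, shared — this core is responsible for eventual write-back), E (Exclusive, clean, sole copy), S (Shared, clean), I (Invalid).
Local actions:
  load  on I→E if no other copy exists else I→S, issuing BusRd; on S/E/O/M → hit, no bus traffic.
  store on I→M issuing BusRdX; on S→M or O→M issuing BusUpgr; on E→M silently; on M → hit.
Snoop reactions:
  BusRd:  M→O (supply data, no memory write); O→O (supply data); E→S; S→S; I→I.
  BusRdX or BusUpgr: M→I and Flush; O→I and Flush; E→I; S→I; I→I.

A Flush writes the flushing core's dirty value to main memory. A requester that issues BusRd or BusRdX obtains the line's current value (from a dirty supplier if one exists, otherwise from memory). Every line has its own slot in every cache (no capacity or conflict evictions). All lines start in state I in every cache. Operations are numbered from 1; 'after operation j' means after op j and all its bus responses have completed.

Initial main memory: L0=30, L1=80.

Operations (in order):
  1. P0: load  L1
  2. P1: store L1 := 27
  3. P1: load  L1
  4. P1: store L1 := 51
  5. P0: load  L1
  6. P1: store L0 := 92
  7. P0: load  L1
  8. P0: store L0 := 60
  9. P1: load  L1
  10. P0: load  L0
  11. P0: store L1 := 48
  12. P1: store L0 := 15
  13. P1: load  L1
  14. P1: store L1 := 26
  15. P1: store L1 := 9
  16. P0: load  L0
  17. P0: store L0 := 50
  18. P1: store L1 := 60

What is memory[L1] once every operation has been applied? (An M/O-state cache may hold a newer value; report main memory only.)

memory[L1] = 48

1. P0: load  L1  bus=[BusRd]  L1: P0=E P1=I  mem[L1]=80
2. P1: store L1 := 27  bus=[BusRdX]  L1: P0=I P1=M  mem[L1]=80
3. P1: load  L1  bus=[-]  L1: P0=I P1=M  mem[L1]=80
4. P1: store L1 := 51  bus=[-]  L1: P0=I P1=M  mem[L1]=80
5. P0: load  L1  bus=[BusRd]  L1: P0=S P1=O  mem[L1]=80
6. P1: store L0 := 92  bus=[BusRdX]  L0: P0=I P1=M  mem[L0]=30
7. P0: load  L1  bus=[-]  L1: P0=S P1=O  mem[L1]=80
8. P0: store L0 := 60  bus=[BusRdX,Flush]  L0: P0=M P1=I  mem[L0]=92
9. P1: load  L1  bus=[-]  L1: P0=S P1=O  mem[L1]=80
10. P0: load  L0  bus=[-]  L0: P0=M P1=I  mem[L0]=92
11. P0: store L1 := 48  bus=[BusUpgr,Flush]  L1: P0=M P1=I  mem[L1]=51
12. P1: store L0 := 15  bus=[BusRdX,Flush]  L0: P0=I P1=M  mem[L0]=60
13. P1: load  L1  bus=[BusRd]  L1: P0=O P1=S  mem[L1]=51
14. P1: store L1 := 26  bus=[BusUpgr,Flush]  L1: P0=I P1=M  mem[L1]=48
15. P1: store L1 := 9  bus=[-]  L1: P0=I P1=M  mem[L1]=48
16. P0: load  L0  bus=[BusRd]  L0: P0=S P1=O  mem[L0]=60
17. P0: store L0 := 50  bus=[BusUpgr,Flush]  L0: P0=M P1=I  mem[L0]=15
18. P1: store L1 := 60  bus=[-]  L1: P0=I P1=M  mem[L1]=48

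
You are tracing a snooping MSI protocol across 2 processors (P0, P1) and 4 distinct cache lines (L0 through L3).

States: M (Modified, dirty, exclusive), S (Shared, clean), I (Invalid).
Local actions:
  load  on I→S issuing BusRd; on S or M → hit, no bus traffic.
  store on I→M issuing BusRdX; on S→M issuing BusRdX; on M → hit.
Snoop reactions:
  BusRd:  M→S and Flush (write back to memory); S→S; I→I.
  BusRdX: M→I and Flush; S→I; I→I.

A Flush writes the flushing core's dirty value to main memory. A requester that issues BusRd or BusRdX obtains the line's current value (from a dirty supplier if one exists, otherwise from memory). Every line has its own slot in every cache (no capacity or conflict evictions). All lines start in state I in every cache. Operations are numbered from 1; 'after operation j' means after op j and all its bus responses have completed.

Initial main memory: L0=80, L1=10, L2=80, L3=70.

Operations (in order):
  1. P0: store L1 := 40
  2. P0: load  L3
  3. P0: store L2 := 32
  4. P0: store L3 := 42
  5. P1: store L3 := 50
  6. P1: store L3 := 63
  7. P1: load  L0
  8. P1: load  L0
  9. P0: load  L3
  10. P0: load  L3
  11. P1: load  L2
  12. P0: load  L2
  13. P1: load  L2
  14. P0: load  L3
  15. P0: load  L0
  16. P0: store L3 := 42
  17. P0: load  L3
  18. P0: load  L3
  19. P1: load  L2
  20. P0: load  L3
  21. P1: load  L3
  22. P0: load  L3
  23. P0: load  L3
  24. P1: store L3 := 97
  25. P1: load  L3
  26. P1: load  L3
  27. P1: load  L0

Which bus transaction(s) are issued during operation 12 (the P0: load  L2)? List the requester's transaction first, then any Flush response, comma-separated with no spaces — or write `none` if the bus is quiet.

bus = none

step 1: P0: store L1 := 40  ⟶  MI  (L1)  txn=BusRdX  M[L1]=10
step 2: P0: load  L3  ⟶  SI  (L3)  txn=BusRd  M[L3]=70
step 3: P0: store L2 := 32  ⟶  MI  (L2)  txn=BusRdX  M[L2]=80
step 4: P0: store L3 := 42  ⟶  MI  (L3)  txn=BusRdX  M[L3]=70
step 5: P1: store L3 := 50  ⟶  IM  (L3)  txn=BusRdX+Flush  M[L3]=42
step 6: P1: store L3 := 63  ⟶  IM  (L3)  txn=∅  M[L3]=42
step 7: P1: load  L0  ⟶  IS  (L0)  txn=BusRd  M[L0]=80
step 8: P1: load  L0  ⟶  IS  (L0)  txn=∅  M[L0]=80
step 9: P0: load  L3  ⟶  SS  (L3)  txn=BusRd+Flush  M[L3]=63
step 10: P0: load  L3  ⟶  SS  (L3)  txn=∅  M[L3]=63
step 11: P1: load  L2  ⟶  SS  (L2)  txn=BusRd+Flush  M[L2]=32
step 12: P0: load  L2  ⟶  SS  (L2)  txn=∅  M[L2]=32
step 13: P1: load  L2  ⟶  SS  (L2)  txn=∅  M[L2]=32
step 14: P0: load  L3  ⟶  SS  (L3)  txn=∅  M[L3]=63
step 15: P0: load  L0  ⟶  SS  (L0)  txn=BusRd  M[L0]=80
step 16: P0: store L3 := 42  ⟶  MI  (L3)  txn=BusRdX  M[L3]=63
step 17: P0: load  L3  ⟶  MI  (L3)  txn=∅  M[L3]=63
step 18: P0: load  L3  ⟶  MI  (L3)  txn=∅  M[L3]=63
step 19: P1: load  L2  ⟶  SS  (L2)  txn=∅  M[L2]=32
step 20: P0: load  L3  ⟶  MI  (L3)  txn=∅  M[L3]=63
step 21: P1: load  L3  ⟶  SS  (L3)  txn=BusRd+Flush  M[L3]=42
step 22: P0: load  L3  ⟶  SS  (L3)  txn=∅  M[L3]=42
step 23: P0: load  L3  ⟶  SS  (L3)  txn=∅  M[L3]=42
step 24: P1: store L3 := 97  ⟶  IM  (L3)  txn=BusRdX  M[L3]=42
step 25: P1: load  L3  ⟶  IM  (L3)  txn=∅  M[L3]=42
step 26: P1: load  L3  ⟶  IM  (L3)  txn=∅  M[L3]=42
step 27: P1: load  L0  ⟶  SS  (L0)  txn=∅  M[L0]=80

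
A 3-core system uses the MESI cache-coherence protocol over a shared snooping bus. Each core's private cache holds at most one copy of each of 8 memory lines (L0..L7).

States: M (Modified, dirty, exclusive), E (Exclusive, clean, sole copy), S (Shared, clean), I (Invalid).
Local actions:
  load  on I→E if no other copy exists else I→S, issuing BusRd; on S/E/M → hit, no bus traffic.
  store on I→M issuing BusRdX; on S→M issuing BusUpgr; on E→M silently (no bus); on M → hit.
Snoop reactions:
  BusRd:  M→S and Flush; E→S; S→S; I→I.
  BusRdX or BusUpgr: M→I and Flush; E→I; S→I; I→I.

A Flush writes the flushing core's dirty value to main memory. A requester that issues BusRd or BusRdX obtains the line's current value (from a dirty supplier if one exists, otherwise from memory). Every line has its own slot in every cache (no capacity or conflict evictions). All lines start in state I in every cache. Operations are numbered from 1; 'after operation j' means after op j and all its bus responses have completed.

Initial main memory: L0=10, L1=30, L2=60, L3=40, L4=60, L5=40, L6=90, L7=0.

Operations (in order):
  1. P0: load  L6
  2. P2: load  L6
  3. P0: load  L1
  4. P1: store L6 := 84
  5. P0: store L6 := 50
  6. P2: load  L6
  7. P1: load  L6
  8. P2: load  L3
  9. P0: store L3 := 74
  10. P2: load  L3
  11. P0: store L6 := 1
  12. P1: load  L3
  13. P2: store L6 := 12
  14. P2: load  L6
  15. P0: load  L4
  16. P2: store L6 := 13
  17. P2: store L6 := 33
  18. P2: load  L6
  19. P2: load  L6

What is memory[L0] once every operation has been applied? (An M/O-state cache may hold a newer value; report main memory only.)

memory[L0] = 10

1. P0: load  L6  bus=[BusRd]  L6: P0=E P1=I P2=I  mem[L6]=90
2. P2: load  L6  bus=[BusRd]  L6: P0=S P1=I P2=S  mem[L6]=90
3. P0: load  L1  bus=[BusRd]  L1: P0=E P1=I P2=I  mem[L1]=30
4. P1: store L6 := 84  bus=[BusRdX]  L6: P0=I P1=M P2=I  mem[L6]=90
5. P0: store L6 := 50  bus=[BusRdX,Flush]  L6: P0=M P1=I P2=I  mem[L6]=84
6. P2: load  L6  bus=[BusRd,Flush]  L6: P0=S P1=I P2=S  mem[L6]=50
7. P1: load  L6  bus=[BusRd]  L6: P0=S P1=S P2=S  mem[L6]=50
8. P2: load  L3  bus=[BusRd]  L3: P0=I P1=I P2=E  mem[L3]=40
9. P0: store L3 := 74  bus=[BusRdX]  L3: P0=M P1=I P2=I  mem[L3]=40
10. P2: load  L3  bus=[BusRd,Flush]  L3: P0=S P1=I P2=S  mem[L3]=74
11. P0: store L6 := 1  bus=[BusUpgr]  L6: P0=M P1=I P2=I  mem[L6]=50
12. P1: load  L3  bus=[BusRd]  L3: P0=S P1=S P2=S  mem[L3]=74
13. P2: store L6 := 12  bus=[BusRdX,Flush]  L6: P0=I P1=I P2=M  mem[L6]=1
14. P2: load  L6  bus=[-]  L6: P0=I P1=I P2=M  mem[L6]=1
15. P0: load  L4  bus=[BusRd]  L4: P0=E P1=I P2=I  mem[L4]=60
16. P2: store L6 := 13  bus=[-]  L6: P0=I P1=I P2=M  mem[L6]=1
17. P2: store L6 := 33  bus=[-]  L6: P0=I P1=I P2=M  mem[L6]=1
18. P2: load  L6  bus=[-]  L6: P0=I P1=I P2=M  mem[L6]=1
19. P2: load  L6  bus=[-]  L6: P0=I P1=I P2=M  mem[L6]=1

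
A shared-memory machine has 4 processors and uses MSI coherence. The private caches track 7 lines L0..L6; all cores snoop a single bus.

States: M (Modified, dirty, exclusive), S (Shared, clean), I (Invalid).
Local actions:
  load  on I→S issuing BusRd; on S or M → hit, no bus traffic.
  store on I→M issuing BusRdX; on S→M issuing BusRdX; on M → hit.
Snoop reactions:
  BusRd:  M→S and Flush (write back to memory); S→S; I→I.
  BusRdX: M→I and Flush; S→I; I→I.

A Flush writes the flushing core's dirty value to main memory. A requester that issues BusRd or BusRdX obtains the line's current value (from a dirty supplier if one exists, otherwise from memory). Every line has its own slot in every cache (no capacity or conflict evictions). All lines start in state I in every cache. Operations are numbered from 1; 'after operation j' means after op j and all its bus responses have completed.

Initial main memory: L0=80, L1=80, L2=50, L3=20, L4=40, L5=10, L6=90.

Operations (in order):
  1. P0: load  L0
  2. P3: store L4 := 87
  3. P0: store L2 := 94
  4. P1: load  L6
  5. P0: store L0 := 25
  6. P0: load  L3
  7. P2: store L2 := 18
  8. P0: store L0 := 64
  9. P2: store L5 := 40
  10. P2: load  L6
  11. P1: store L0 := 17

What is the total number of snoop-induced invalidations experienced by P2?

invalidations = 0

[1] P0: load  L0 | P0:S(80), P1:I, P2:I, P3:I | bus: BusRd
[2] P3: store L4 := 87 | P0:I, P1:I, P2:I, P3:M(87) | bus: BusRdX
[3] P0: store L2 := 94 | P0:M(94), P1:I, P2:I, P3:I | bus: BusRdX
[4] P1: load  L6 | P0:I, P1:S(90), P2:I, P3:I | bus: BusRd
[5] P0: store L0 := 25 | P0:M(25), P1:I, P2:I, P3:I | bus: BusRdX
[6] P0: load  L3 | P0:S(20), P1:I, P2:I, P3:I | bus: BusRd
[7] P2: store L2 := 18 | P0:I, P1:I, P2:M(18), P3:I | bus: BusRdX,Flush
[8] P0: store L0 := 64 | P0:M(64), P1:I, P2:I, P3:I | bus: none
[9] P2: store L5 := 40 | P0:I, P1:I, P2:M(40), P3:I | bus: BusRdX
[10] P2: load  L6 | P0:I, P1:S(90), P2:S(90), P3:I | bus: BusRd
[11] P1: store L0 := 17 | P0:I, P1:M(17), P2:I, P3:I | bus: BusRdX,Flush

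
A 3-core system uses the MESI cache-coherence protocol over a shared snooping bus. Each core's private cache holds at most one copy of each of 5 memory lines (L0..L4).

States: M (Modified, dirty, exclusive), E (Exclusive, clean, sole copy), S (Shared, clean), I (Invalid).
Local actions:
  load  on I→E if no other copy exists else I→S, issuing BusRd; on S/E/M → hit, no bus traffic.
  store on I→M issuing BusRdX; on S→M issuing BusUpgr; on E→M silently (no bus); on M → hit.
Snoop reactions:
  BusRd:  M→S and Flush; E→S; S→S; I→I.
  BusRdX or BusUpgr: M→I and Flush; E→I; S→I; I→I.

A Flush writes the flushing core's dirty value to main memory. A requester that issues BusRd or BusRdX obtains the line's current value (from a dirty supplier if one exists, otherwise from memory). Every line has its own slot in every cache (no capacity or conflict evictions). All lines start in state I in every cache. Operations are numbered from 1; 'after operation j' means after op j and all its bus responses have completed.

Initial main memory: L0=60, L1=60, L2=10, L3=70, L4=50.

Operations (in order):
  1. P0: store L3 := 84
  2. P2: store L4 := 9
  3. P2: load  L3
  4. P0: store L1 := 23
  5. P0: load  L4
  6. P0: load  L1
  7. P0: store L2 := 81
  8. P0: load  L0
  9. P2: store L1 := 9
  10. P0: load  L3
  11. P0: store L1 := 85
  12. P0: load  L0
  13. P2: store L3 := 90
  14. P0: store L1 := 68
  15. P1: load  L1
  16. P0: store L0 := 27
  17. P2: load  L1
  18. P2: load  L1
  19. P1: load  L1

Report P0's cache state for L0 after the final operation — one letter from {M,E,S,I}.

  op1 P0: store L3 := 84 → M/I/I on L3; bus BusRdX; mem=70
  op2 P2: store L4 := 9 → I/I/M on L4; bus BusRdX; mem=50
  op3 P2: load  L3 → S/I/S on L3; bus BusRd Flush; mem=84
  op4 P0: store L1 := 23 → M/I/I on L1; bus BusRdX; mem=60
  op5 P0: load  L4 → S/I/S on L4; bus BusRd Flush; mem=9
  op6 P0: load  L1 → M/I/I on L1; bus (none); mem=60
  op7 P0: store L2 := 81 → M/I/I on L2; bus BusRdX; mem=10
  op8 P0: load  L0 → E/I/I on L0; bus BusRd; mem=60
  op9 P2: store L1 := 9 → I/I/M on L1; bus BusRdX Flush; mem=23
  op10 P0: load  L3 → S/I/S on L3; bus (none); mem=84
  op11 P0: store L1 := 85 → M/I/I on L1; bus BusRdX Flush; mem=9
  op12 P0: load  L0 → E/I/I on L0; bus (none); mem=60
  op13 P2: store L3 := 90 → I/I/M on L3; bus BusUpgr; mem=84
  op14 P0: store L1 := 68 → M/I/I on L1; bus (none); mem=9
  op15 P1: load  L1 → S/S/I on L1; bus BusRd Flush; mem=68
  op16 P0: store L0 := 27 → M/I/I on L0; bus (none); mem=60
  op17 P2: load  L1 → S/S/S on L1; bus BusRd; mem=68
  op18 P2: load  L1 → S/S/S on L1; bus (none); mem=68
  op19 P1: load  L1 → S/S/S on L1; bus (none); mem=68

state = M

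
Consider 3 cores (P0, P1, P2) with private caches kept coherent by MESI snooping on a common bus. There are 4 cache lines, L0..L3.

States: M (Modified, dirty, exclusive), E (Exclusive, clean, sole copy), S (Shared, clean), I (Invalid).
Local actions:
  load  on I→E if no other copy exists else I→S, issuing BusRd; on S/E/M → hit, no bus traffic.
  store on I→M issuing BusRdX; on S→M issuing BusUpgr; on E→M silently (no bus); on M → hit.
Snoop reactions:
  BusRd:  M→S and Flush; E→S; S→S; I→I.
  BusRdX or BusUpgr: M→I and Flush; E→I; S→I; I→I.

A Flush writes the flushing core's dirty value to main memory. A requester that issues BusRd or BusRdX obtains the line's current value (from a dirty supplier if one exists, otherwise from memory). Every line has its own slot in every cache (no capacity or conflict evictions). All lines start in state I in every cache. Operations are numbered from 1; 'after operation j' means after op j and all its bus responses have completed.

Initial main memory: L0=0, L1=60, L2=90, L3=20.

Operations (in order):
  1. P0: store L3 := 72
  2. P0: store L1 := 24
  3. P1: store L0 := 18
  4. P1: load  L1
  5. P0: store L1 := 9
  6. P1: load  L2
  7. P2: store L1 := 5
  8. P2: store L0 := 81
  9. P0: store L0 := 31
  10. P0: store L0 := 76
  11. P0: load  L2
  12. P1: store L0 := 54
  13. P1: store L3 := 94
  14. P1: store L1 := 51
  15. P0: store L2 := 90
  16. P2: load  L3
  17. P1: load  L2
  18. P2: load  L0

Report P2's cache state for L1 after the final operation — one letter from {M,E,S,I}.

step 1: P0: store L3 := 72  ⟶  MII  (L3)  txn=BusRdX  M[L3]=20
step 2: P0: store L1 := 24  ⟶  MII  (L1)  txn=BusRdX  M[L1]=60
step 3: P1: store L0 := 18  ⟶  IMI  (L0)  txn=BusRdX  M[L0]=0
step 4: P1: load  L1  ⟶  SSI  (L1)  txn=BusRd+Flush  M[L1]=24
step 5: P0: store L1 := 9  ⟶  MII  (L1)  txn=BusUpgr  M[L1]=24
step 6: P1: load  L2  ⟶  IEI  (L2)  txn=BusRd  M[L2]=90
step 7: P2: store L1 := 5  ⟶  IIM  (L1)  txn=BusRdX+Flush  M[L1]=9
step 8: P2: store L0 := 81  ⟶  IIM  (L0)  txn=BusRdX+Flush  M[L0]=18
step 9: P0: store L0 := 31  ⟶  MII  (L0)  txn=BusRdX+Flush  M[L0]=81
step 10: P0: store L0 := 76  ⟶  MII  (L0)  txn=∅  M[L0]=81
step 11: P0: load  L2  ⟶  SSI  (L2)  txn=BusRd  M[L2]=90
step 12: P1: store L0 := 54  ⟶  IMI  (L0)  txn=BusRdX+Flush  M[L0]=76
step 13: P1: store L3 := 94  ⟶  IMI  (L3)  txn=BusRdX+Flush  M[L3]=72
step 14: P1: store L1 := 51  ⟶  IMI  (L1)  txn=BusRdX+Flush  M[L1]=5
step 15: P0: store L2 := 90  ⟶  MII  (L2)  txn=BusUpgr  M[L2]=90
step 16: P2: load  L3  ⟶  ISS  (L3)  txn=BusRd+Flush  M[L3]=94
step 17: P1: load  L2  ⟶  SSI  (L2)  txn=BusRd+Flush  M[L2]=90
step 18: P2: load  L0  ⟶  ISS  (L0)  txn=BusRd+Flush  M[L0]=54

state = I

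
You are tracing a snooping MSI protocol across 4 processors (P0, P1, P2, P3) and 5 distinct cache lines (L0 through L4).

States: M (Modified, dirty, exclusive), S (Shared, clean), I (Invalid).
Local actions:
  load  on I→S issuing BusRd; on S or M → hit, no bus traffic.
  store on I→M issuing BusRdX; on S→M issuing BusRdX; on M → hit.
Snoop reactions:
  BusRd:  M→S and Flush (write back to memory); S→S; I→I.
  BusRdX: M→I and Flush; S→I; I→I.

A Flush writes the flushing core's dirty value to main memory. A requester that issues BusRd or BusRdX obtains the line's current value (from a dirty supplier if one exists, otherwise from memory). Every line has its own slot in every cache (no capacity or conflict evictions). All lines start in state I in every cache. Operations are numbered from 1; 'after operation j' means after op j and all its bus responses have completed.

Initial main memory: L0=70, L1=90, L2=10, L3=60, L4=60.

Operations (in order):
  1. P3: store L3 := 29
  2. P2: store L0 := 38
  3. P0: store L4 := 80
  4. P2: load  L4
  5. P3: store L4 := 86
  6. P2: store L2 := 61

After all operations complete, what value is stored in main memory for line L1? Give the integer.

  op1 P3: store L3 := 29 → I/I/I/M on L3; bus BusRdX; mem=60
  op2 P2: store L0 := 38 → I/I/M/I on L0; bus BusRdX; mem=70
  op3 P0: store L4 := 80 → M/I/I/I on L4; bus BusRdX; mem=60
  op4 P2: load  L4 → S/I/S/I on L4; bus BusRd Flush; mem=80
  op5 P3: store L4 := 86 → I/I/I/M on L4; bus BusRdX; mem=80
  op6 P2: store L2 := 61 → I/I/M/I on L2; bus BusRdX; mem=10

memory[L1] = 90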